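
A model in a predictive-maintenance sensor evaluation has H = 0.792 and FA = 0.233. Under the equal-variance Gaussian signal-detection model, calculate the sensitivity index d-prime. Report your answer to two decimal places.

d-prime = 1.54

z(H) = 0.813
z(FA) = -0.729
d' = z(H) − z(FA) = 0.813 − (-0.729) = 1.542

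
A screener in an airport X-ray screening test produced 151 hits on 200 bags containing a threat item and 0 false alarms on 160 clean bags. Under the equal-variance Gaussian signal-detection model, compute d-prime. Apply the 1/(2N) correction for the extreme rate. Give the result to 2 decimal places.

The false-alarm rate is 0/160 = 0, so apply the 1/(2N) correction: FA → 1/(2·160) = 0.00313.
z(H) = z(0.75500) = 0.690
z(FA) = z(0.00313) = -2.734
d' = 0.690 − (-2.734) = 3.424

d-prime = 3.42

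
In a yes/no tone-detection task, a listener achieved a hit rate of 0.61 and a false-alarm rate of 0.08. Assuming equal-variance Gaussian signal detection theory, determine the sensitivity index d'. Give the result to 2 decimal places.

d' = 1.68

z(H) = z(0.61) = 0.2793
z(FA) = z(0.08) = -1.4051
d' = z(H) − z(FA) = 0.2793 − (-1.4051) = 1.6844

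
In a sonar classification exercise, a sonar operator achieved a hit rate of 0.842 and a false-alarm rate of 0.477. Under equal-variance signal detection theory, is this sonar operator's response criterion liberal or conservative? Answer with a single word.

z(H) = 1.003, z(FA) = -0.058
c = −½·(z(H) + z(FA)) = -0.4725
c < 0 → liberal criterion (biased toward responding “yes”).

liberal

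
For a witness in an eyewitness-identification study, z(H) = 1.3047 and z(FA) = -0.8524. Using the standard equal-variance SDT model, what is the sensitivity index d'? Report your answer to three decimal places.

d' = 2.157

d' = z(H) − z(FA) = 1.3047 − (-0.8524) = 2.1571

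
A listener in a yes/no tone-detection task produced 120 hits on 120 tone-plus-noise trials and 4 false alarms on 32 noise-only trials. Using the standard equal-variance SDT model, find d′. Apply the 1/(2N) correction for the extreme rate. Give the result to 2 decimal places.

The hit rate is 120/120 = 1, so apply the 1/(2N) correction: H → 1 − 1/(2·120) = 0.99583.
z(H) = z(0.99583) = 2.638
z(FA) = z(0.12500) = -1.150
d' = 2.638 − (-1.150) = 3.788

d′ = 3.79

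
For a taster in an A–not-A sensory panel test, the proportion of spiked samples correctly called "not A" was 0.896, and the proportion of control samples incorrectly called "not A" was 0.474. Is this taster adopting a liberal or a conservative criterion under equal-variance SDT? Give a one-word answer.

z(H) = 1.259, z(FA) = -0.065
c = −½·(z(H) + z(FA)) = -0.597
c < 0 → liberal criterion (biased toward responding “yes”).

liberal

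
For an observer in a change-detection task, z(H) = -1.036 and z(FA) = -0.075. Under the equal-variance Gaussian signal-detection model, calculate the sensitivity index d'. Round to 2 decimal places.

d' = -0.96

d' = z(H) − z(FA) = -1.036 − (-0.075) = -0.961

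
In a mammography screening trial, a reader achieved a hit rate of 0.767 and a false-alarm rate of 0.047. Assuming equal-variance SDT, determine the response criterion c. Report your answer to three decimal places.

c = 0.473

Φ⁻¹(0.767) = 0.7290, Φ⁻¹(0.047) = -1.6747
c = −½·[z(H) + z(FA)] = −0.5 × (0.7290 + (-1.6747)) = 0.47285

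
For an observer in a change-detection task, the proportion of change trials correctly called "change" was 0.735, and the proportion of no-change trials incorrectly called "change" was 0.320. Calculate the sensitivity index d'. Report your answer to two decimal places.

d' = 1.10

z(H) = 0.6280
z(FA) = -0.4677
d' = z(H) − z(FA) = 0.6280 − (-0.4677) = 1.0957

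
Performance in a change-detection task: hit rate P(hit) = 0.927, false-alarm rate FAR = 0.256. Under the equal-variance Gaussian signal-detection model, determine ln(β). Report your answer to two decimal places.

z(H) = z(0.927) = 1.454
z(FA) = z(0.256) = -0.656
ln β = −½·[z(H)² − z(FA)²] = −0.5 × (2.114 − 0.430) = -0.842

ln β = -0.84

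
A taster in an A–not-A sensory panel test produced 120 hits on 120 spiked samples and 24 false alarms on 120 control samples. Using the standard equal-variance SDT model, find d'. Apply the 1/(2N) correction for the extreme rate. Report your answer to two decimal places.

The hit rate is 120/120 = 1, so apply the 1/(2N) correction: H → 1 − 1/(2·120) = 0.99583.
z(H) = z(0.99583) = 2.638
z(FA) = z(0.20000) = -0.842
d' = 2.638 − (-0.842) = 3.480

d' = 3.48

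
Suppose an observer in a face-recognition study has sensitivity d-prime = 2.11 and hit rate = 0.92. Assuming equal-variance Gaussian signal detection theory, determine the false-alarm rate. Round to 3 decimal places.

z(hit rate) = z(0.92) = 1.4051
z(FA) = z(H) − d' = 1.4051 − 2.11 = -0.7049
false-alarm rate = Φ(-0.7049) = 0.2404

false-alarm rate = 0.240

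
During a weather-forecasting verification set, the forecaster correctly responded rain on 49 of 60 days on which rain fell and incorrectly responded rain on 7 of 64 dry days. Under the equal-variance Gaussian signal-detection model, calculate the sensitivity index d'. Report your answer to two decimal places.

d' = 2.13

H = 49/60 = 0.8167
FA = 7/64 = 0.1094
z(H) = z(0.8167) = 0.903
z(FA) = z(0.1094) = -1.230
d' = z(H) − z(FA) = 0.903 − (-1.230) = 2.133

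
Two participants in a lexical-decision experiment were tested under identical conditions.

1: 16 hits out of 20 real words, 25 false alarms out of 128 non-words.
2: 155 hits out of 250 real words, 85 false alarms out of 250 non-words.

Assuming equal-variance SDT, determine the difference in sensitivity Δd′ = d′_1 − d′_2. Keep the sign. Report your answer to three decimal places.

Δd′ = 0.982

1: z(0.8000) = 0.8416, z(0.1953) = -0.8585, d' = 1.7001
2: z(0.6200) = 0.3055, z(0.3400) = -0.4125, d' = 0.7180
Δd' = d'_1 − d'_2 = 1.7001 − 0.7180 = 0.9821
1 has the higher sensitivity.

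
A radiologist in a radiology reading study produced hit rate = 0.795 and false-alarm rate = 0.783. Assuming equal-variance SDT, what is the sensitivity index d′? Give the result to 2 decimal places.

d′ = 0.04

z(H) = z(0.795) = 0.824
z(FA) = z(0.783) = 0.782
d' = z(H) − z(FA) = 0.824 − 0.782 = 0.042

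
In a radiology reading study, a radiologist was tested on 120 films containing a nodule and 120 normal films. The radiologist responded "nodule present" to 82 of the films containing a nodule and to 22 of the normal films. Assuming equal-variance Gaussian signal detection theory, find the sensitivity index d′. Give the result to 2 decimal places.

d′ = 1.38

H = 82/120 = 0.6833
FA = 22/120 = 0.1833
z(H) = z(0.6833) = 0.4769
z(FA) = z(0.1833) = -0.9029
d' = z(H) − z(FA) = 0.4769 − (-0.9029) = 1.3798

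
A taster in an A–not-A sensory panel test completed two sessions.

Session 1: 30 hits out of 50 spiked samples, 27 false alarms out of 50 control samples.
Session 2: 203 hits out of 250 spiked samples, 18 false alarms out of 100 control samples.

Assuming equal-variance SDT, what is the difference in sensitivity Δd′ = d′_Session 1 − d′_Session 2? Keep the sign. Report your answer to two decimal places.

Session 1: z(0.6000) = 0.253, z(0.5400) = 0.100, d' = 0.153
Session 2: z(0.8120) = 0.885, z(0.1800) = -0.915, d' = 1.800
Δd' = d'_Session 1 − d'_Session 2 = 0.153 − 1.800 = -1.647
Session 2 has the higher sensitivity.

Δd′ = -1.65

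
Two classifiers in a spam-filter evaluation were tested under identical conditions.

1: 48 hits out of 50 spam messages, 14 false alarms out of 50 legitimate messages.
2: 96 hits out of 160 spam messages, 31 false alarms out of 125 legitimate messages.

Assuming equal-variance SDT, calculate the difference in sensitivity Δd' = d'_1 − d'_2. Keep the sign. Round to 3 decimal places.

1: z(0.9600) = 1.7507, z(0.2800) = -0.5828, d' = 2.3335
2: z(0.6000) = 0.2533, z(0.2480) = -0.6808, d' = 0.9341
Δd' = d'_1 − d'_2 = 2.3335 − 0.9341 = 1.3994
1 has the higher sensitivity.

Δd' = 1.399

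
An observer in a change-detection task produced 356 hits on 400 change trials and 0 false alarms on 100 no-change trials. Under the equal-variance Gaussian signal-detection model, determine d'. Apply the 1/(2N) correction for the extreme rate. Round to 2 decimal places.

d' = 3.80

The false-alarm rate is 0/100 = 0, so apply the 1/(2N) correction: FA → 1/(2·100) = 0.00500.
z(H) = z(0.89000) = 1.227
z(FA) = z(0.00500) = -2.576
d' = 1.227 − (-2.576) = 3.803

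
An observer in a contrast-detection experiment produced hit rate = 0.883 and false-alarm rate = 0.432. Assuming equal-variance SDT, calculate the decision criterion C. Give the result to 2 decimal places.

C = -0.51

z(H) = 1.190
z(FA) = -0.171
c = −½·[z(H) + z(FA)] = −0.5 × (1.190 + (-0.171)) = -0.5095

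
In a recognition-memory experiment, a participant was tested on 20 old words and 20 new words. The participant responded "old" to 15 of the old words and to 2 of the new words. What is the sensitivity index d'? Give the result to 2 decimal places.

H = 15/20 = 0.7500
FA = 2/20 = 0.1000
z(0.7500) = 0.674, z(0.1000) = -1.282
d' = z(H) − z(FA) = 0.674 − (-1.282) = 1.956

d' = 1.96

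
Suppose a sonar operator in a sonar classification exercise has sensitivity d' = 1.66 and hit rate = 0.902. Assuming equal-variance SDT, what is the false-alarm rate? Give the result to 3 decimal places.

z(hit rate) = z(0.902) = 1.2930
z(FA) = z(H) − d' = 1.2930 − 1.66 = -0.3670
false-alarm rate = Φ(-0.3670) = 0.3568

false-alarm rate = 0.357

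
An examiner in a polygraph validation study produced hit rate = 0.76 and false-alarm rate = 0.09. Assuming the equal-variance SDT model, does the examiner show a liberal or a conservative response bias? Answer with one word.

conservative

z(H) = 0.706, z(FA) = -1.341
c = −½·(z(H) + z(FA)) = 0.3175
c > 0 → conservative criterion (biased toward responding “no”).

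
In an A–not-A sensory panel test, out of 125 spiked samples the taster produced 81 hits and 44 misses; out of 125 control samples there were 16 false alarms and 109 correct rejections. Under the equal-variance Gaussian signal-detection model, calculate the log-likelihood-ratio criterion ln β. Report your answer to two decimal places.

H = 81/125 = 0.6480
FA = 16/125 = 0.1280
Φ⁻¹(0.6480) = 0.380, Φ⁻¹(0.1280) = -1.136
ln β = −½·[z(H)² − z(FA)²] = −0.5 × (0.144 − 1.290) = 0.573

ln β = 0.57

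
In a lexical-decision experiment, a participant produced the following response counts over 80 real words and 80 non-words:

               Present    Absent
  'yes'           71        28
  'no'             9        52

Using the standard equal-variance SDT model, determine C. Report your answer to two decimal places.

C = -0.41

H = 71/80 = 0.8875
FA = 28/80 = 0.3500
z(H) = 1.213
z(FA) = -0.385
c = −½·[z(H) + z(FA)] = −0.5 × (1.213 + (-0.385)) = -0.414
c < 0: the participant has a liberal response bias.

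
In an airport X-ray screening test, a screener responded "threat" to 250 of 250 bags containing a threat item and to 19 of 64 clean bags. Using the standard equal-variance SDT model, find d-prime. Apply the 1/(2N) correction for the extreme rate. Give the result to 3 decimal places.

d-prime = 3.412

The hit rate is 250/250 = 1, so apply the 1/(2N) correction: H → 1 − 1/(2·250) = 0.99800.
z(H) = z(0.99800) = 2.8782
z(FA) = z(0.29688) = -0.5334
d' = 2.8782 − (-0.5334) = 3.4116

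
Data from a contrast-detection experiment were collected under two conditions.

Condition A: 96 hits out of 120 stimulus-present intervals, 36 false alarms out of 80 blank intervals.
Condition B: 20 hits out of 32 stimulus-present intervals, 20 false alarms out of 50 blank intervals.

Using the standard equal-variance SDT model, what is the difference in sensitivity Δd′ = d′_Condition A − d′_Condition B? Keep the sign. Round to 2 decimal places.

Condition A: z(0.8000) = 0.842, z(0.4500) = -0.126, d' = 0.968
Condition B: z(0.6250) = 0.319, z(0.4000) = -0.253, d' = 0.572
Δd' = d'_Condition A − d'_Condition B = 0.968 − 0.572 = 0.396
Condition A has the higher sensitivity.

Δd′ = 0.40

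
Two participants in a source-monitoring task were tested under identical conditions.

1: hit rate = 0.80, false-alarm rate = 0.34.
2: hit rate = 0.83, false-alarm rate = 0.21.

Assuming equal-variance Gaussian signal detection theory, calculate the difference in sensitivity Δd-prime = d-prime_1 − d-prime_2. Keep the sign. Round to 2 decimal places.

Δd-prime = -0.51

1: z(0.80) = 0.842, z(0.34) = -0.412, d' = 1.254
2: z(0.83) = 0.954, z(0.21) = -0.806, d' = 1.760
Δd' = d'_1 − d'_2 = 1.254 − 1.760 = -0.506
2 has the higher sensitivity.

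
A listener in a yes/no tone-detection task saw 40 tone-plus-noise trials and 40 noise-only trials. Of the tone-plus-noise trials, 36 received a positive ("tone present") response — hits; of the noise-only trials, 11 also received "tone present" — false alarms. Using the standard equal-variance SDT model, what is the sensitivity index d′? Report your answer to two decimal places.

d′ = 1.88

H = 36/40 = 0.9000
FA = 11/40 = 0.2750
z(H) = z(0.9000) = 1.2816
z(FA) = z(0.2750) = -0.5978
d' = z(H) − z(FA) = 1.2816 − (-0.5978) = 1.8794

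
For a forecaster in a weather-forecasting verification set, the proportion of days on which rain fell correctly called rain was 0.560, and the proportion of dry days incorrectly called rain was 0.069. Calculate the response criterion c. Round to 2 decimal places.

Φ⁻¹(H) = Φ⁻¹(0.560) = 0.1510
Φ⁻¹(FA) = Φ⁻¹(0.069) = -1.4833
c = −½·[z(H) + z(FA)] = −0.5 × (0.1510 + (-1.4833)) = 0.66615
c > 0: the forecaster has a conservative response bias.

c = 0.67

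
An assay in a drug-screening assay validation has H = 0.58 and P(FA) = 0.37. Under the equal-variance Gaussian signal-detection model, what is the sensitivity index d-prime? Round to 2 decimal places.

d-prime = 0.53

Φ⁻¹(H) = Φ⁻¹(0.58) = 0.202
Φ⁻¹(FA) = Φ⁻¹(0.37) = -0.332
d' = z(H) − z(FA) = 0.202 − (-0.332) = 0.534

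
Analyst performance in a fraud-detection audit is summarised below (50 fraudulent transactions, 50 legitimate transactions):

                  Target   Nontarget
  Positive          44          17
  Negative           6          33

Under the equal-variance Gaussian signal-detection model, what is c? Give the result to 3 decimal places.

c = -0.381

H = 44/50 = 0.8800
FA = 17/50 = 0.3400
Φ⁻¹(H) = 1.1750
Φ⁻¹(FA) = -0.4125
c = −½·[z(H) + z(FA)] = −0.5 × (1.1750 + (-0.4125)) = -0.38125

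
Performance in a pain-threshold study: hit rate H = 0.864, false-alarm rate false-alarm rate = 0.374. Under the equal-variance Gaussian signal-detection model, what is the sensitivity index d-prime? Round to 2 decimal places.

d-prime = 1.42

Φ⁻¹(0.864) = 1.098, Φ⁻¹(0.374) = -0.321
d' = z(H) − z(FA) = 1.098 − (-0.321) = 1.419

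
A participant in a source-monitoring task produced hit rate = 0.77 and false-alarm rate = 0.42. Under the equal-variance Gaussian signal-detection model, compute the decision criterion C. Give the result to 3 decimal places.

C = -0.268

z(H) = 0.7388
z(FA) = -0.2019
c = −½·[z(H) + z(FA)] = −0.5 × (0.7388 + (-0.2019)) = -0.26845
c < 0: the participant has a liberal response bias.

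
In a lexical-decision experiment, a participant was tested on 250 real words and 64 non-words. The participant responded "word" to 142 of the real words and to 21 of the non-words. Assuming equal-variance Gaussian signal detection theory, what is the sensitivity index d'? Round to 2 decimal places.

H = 142/250 = 0.5680
FA = 21/64 = 0.3281
z(H) = z(0.5680) = 0.171
z(FA) = z(0.3281) = -0.445
d' = z(H) − z(FA) = 0.171 − (-0.445) = 0.616

d' = 0.62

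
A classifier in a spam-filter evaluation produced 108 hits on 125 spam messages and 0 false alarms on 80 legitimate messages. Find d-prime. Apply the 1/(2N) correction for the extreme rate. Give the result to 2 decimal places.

The false-alarm rate is 0/80 = 0, so apply the 1/(2N) correction: FA → 1/(2·80) = 0.00625.
z(H) = z(0.86400) = 1.098
z(FA) = z(0.00625) = -2.498
d' = 1.098 − (-2.498) = 3.596

d-prime = 3.60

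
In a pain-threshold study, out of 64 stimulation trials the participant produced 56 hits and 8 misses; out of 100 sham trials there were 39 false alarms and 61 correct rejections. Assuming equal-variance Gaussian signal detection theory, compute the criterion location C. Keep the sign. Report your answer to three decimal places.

C = -0.436

H = 56/64 = 0.8750
FA = 39/100 = 0.3900
z(H) = z(0.8750) = 1.1503
z(FA) = z(0.3900) = -0.2793
c = −½·[z(H) + z(FA)] = −0.5 × (1.1503 + (-0.2793)) = -0.4355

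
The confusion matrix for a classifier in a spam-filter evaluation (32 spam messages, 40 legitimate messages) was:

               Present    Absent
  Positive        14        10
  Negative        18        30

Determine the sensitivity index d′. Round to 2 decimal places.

H = 14/32 = 0.4375
FA = 10/40 = 0.2500
Φ⁻¹(H) = -0.157
Φ⁻¹(FA) = -0.674
d' = z(H) − z(FA) = -0.157 − (-0.674) = 0.517

d′ = 0.52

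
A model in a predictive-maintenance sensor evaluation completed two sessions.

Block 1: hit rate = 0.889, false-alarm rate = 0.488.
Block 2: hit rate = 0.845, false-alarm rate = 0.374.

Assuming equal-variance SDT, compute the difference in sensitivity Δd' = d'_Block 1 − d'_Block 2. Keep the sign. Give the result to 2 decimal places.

Block 1: z(0.889) = 1.221, z(0.488) = -0.030, d' = 1.251
Block 2: z(0.845) = 1.015, z(0.374) = -0.321, d' = 1.336
Δd' = d'_Block 1 − d'_Block 2 = 1.251 − 1.336 = -0.085
Block 2 has the higher sensitivity.

Δd' = -0.09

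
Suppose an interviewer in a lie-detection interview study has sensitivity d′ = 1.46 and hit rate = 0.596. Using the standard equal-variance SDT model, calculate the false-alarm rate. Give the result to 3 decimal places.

z(hit rate) = z(0.596) = 0.2430
z(FA) = z(H) − d' = 0.2430 − 1.46 = -1.2170
false-alarm rate = Φ(-1.2170) = 0.1118

false-alarm rate = 0.112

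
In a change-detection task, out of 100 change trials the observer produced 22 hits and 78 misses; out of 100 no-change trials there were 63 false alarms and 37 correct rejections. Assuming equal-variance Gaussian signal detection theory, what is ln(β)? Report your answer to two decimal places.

H = 22/100 = 0.2200
FA = 63/100 = 0.6300
Φ⁻¹(0.2200) = -0.772, Φ⁻¹(0.6300) = 0.332
ln β = −½·[z(H)² − z(FA)²] = −0.5 × (0.596 − 0.110) = -0.243

ln β = -0.24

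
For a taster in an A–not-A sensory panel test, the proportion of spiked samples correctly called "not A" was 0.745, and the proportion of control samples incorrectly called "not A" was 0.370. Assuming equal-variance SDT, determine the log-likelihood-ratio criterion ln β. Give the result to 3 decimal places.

ln β = -0.162

Φ⁻¹(0.745) = 0.6588, Φ⁻¹(0.370) = -0.3319
ln β = −½·[z(H)² − z(FA)²] = −0.5 × (0.4340 − 0.1102) = -0.1619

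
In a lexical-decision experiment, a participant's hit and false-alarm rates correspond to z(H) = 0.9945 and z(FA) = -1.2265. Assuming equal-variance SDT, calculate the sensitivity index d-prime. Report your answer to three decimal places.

d-prime = 2.221

d' = z(H) − z(FA) = 0.9945 − (-1.2265) = 2.2210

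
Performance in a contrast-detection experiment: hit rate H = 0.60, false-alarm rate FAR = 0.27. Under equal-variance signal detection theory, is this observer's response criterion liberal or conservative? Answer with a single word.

z(H) = 0.253, z(FA) = -0.613
c = −½·(z(H) + z(FA)) = 0.180
c > 0 → conservative criterion (biased toward responding “no”).

conservative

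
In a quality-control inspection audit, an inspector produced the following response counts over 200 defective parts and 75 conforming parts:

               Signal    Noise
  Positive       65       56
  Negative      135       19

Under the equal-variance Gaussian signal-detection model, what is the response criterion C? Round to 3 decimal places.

C = -0.105

H = 65/200 = 0.3250
FA = 56/75 = 0.7467
Φ⁻¹(H) = -0.4538
Φ⁻¹(FA) = 0.6641
c = −½·[z(H) + z(FA)] = −0.5 × (-0.4538 + 0.6641) = -0.10515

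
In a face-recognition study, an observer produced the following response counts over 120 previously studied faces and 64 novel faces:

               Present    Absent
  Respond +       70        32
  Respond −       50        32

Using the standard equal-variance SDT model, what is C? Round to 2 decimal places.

H = 70/120 = 0.5833
FA = 32/64 = 0.5000
Φ⁻¹(0.5833) = 0.2103, Φ⁻¹(0.5000) = 0.0000
c = −½·[z(H) + z(FA)] = −0.5 × (0.2103 + 0.0000) = -0.10515
c < 0: the observer has a liberal response bias.

C = -0.11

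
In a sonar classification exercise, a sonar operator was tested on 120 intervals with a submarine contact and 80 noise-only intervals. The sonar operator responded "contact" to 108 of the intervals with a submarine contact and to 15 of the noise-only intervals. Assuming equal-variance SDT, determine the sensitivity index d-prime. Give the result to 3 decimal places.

d-prime = 2.169

H = 108/120 = 0.9000
FA = 15/80 = 0.1875
z(H) = 1.2816
z(FA) = -0.8871
d' = z(H) − z(FA) = 1.2816 − (-0.8871) = 2.1687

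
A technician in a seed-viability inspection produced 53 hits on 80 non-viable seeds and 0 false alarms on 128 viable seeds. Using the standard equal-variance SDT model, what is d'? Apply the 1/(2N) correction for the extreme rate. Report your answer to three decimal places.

d' = 3.079

The false-alarm rate is 0/128 = 0, so apply the 1/(2N) correction: FA → 1/(2·128) = 0.00391.
z(H) = z(0.66250) = 0.4193
z(FA) = z(0.00391) = -2.6597
d' = 0.4193 − (-2.6597) = 3.0790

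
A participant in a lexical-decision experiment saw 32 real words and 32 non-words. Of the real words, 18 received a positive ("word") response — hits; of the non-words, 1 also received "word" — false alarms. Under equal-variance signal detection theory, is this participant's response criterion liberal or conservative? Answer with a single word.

z(H) = 0.157, z(FA) = -1.863
c = −½·(z(H) + z(FA)) = 0.853
c > 0 → conservative criterion (biased toward responding “no”).

conservative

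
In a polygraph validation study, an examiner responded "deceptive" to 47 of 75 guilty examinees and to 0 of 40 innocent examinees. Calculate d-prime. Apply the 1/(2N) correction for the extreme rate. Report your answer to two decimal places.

d-prime = 2.56

The false-alarm rate is 0/40 = 0, so apply the 1/(2N) correction: FA → 1/(2·40) = 0.01250.
z(H) = z(0.62667) = 0.323
z(FA) = z(0.01250) = -2.241
d' = 0.323 − (-2.241) = 2.564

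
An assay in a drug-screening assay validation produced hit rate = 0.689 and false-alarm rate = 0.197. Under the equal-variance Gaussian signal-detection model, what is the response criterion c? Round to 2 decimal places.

c = 0.18

Φ⁻¹(H) = Φ⁻¹(0.689) = 0.493
Φ⁻¹(FA) = Φ⁻¹(0.197) = -0.852
c = −½·[z(H) + z(FA)] = −0.5 × (0.493 + (-0.852)) = 0.1795
c > 0: the assay has a conservative response bias.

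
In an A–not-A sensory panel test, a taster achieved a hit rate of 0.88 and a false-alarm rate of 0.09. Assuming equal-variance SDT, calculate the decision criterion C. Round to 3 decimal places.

Φ⁻¹(0.88) = 1.1750, Φ⁻¹(0.09) = -1.3408
c = −½·[z(H) + z(FA)] = −0.5 × (1.1750 + (-1.3408)) = 0.0829

C = 0.083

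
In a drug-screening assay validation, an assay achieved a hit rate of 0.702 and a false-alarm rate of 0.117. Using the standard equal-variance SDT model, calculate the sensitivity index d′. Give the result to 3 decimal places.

Φ⁻¹(H) = Φ⁻¹(0.702) = 0.5302
Φ⁻¹(FA) = Φ⁻¹(0.117) = -1.1901
d' = z(H) − z(FA) = 0.5302 − (-1.1901) = 1.7203

d′ = 1.720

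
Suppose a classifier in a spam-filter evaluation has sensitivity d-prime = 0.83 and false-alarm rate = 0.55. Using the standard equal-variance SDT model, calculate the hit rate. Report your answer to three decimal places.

z(false-alarm rate) = z(0.55) = 0.1257
z(H) = z(FA) + d' = 0.1257 + 0.83 = 0.9557
hit rate = Φ(0.9557) = 0.8304

hit rate = 0.830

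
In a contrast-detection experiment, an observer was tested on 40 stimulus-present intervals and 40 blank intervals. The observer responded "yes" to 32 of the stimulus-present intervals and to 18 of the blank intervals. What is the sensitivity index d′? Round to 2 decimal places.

H = 32/40 = 0.8000
FA = 18/40 = 0.4500
z(H) = 0.842
z(FA) = -0.126
d' = z(H) − z(FA) = 0.842 − (-0.126) = 0.968

d′ = 0.97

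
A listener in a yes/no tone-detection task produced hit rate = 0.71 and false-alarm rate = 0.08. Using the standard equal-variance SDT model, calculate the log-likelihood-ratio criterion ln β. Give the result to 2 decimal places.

ln β = 0.83

z(0.71) = 0.553, z(0.08) = -1.405
ln β = −½·[z(H)² − z(FA)²] = −0.5 × (0.306 − 1.974) = 0.834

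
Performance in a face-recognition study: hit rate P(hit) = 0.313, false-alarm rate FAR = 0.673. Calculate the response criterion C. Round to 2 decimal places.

C = 0.02

z(0.313) = -0.487, z(0.673) = 0.448
c = −½·[z(H) + z(FA)] = −0.5 × (-0.487 + 0.448) = 0.0195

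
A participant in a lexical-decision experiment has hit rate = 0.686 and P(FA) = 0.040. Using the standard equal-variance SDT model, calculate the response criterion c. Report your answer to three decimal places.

c = 0.633

z(0.686) = 0.4845, z(0.040) = -1.7507
c = −½·[z(H) + z(FA)] = −0.5 × (0.4845 + (-1.7507)) = 0.6331
c > 0: the participant has a conservative response bias.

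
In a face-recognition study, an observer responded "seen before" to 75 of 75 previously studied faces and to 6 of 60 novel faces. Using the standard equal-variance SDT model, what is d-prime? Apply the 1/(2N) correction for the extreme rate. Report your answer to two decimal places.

d-prime = 3.76

The hit rate is 75/75 = 1, so apply the 1/(2N) correction: H → 1 − 1/(2·75) = 0.99333.
z(H) = z(0.99333) = 2.475
z(FA) = z(0.10000) = -1.282
d' = 2.475 − (-1.282) = 3.757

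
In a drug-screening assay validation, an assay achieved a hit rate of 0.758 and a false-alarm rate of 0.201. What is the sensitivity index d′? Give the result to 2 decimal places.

d′ = 1.54

z(H) = 0.6999
z(FA) = -0.8381
d' = z(H) − z(FA) = 0.6999 − (-0.8381) = 1.5380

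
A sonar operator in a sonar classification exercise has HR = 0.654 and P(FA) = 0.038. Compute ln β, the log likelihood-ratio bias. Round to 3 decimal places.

z(H) = 0.3961
z(FA) = -1.7744
ln β = −½·[z(H)² − z(FA)²] = −0.5 × (0.1569 − 3.1485) = 1.4958

ln β = 1.496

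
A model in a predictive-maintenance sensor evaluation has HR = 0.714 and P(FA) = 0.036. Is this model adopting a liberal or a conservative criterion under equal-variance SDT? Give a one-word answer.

z(H) = 0.565, z(FA) = -1.799
c = −½·(z(H) + z(FA)) = 0.617
c > 0 → conservative criterion (biased toward responding “no”).

conservative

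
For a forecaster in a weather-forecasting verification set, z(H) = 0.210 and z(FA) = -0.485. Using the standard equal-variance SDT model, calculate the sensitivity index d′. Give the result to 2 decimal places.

d' = z(H) − z(FA) = 0.210 − (-0.485) = 0.695

d′ = 0.70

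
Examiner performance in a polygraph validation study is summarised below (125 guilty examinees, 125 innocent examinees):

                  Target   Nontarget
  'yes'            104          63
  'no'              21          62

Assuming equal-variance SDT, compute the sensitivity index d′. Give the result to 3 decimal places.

d′ = 0.952

H = 104/125 = 0.8320
FA = 63/125 = 0.5040
z(H) = 0.9621
z(FA) = 0.0100
d' = z(H) − z(FA) = 0.9621 − 0.0100 = 0.9521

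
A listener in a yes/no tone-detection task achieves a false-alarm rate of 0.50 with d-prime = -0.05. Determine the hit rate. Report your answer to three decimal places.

hit rate = 0.480

z(false-alarm rate) = z(0.50) = 0.0000
z(H) = z(FA) + d' = 0.0000 + (-0.05) = -0.0500
hit rate = Φ(-0.0500) = 0.4801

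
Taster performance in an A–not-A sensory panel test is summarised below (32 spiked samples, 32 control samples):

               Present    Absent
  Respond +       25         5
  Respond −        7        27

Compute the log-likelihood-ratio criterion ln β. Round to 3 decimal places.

ln β = 0.209

H = 25/32 = 0.7812
FA = 5/32 = 0.1562
Φ⁻¹(0.7812) = 0.7763, Φ⁻¹(0.1562) = -1.0102
ln β = −½·[z(H)² − z(FA)²] = −0.5 × (0.6026 − 1.0205) = 0.20895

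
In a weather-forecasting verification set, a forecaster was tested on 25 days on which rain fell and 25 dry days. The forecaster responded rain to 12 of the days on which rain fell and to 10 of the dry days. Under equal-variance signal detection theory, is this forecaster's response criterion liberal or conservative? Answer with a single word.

z(H) = -0.050, z(FA) = -0.253
c = −½·(z(H) + z(FA)) = 0.1515
c > 0 → conservative criterion (biased toward responding “no”).

conservative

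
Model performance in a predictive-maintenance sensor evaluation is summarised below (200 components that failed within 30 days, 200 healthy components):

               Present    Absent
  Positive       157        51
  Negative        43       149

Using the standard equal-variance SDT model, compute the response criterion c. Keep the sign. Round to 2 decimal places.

H = 157/200 = 0.7850
FA = 51/200 = 0.2550
z(H) = z(0.7850) = 0.7892
z(FA) = z(0.2550) = -0.6588
c = −½·[z(H) + z(FA)] = −0.5 × (0.7892 + (-0.6588)) = -0.0652
c < 0: the model has a liberal response bias.

c = -0.07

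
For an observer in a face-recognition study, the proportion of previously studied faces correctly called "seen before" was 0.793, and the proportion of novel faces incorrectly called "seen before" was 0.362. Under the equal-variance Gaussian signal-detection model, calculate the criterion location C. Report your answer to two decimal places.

C = -0.23

z(H) = z(0.793) = 0.8169
z(FA) = z(0.362) = -0.3531
c = −½·[z(H) + z(FA)] = −0.5 × (0.8169 + (-0.3531)) = -0.2319
c < 0: the observer has a liberal response bias.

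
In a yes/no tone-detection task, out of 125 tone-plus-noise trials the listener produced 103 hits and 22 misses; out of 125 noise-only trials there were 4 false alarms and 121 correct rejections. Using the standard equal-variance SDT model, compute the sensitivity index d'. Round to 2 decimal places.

H = 103/125 = 0.8240
FA = 4/125 = 0.0320
z(H) = z(0.8240) = 0.931
z(FA) = z(0.0320) = -1.852
d' = z(H) − z(FA) = 0.931 − (-1.852) = 2.783

d' = 2.78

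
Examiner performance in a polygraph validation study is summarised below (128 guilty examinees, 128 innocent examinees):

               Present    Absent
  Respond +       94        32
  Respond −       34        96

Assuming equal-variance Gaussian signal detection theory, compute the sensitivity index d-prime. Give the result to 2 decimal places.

d-prime = 1.30

H = 94/128 = 0.7344
FA = 32/128 = 0.2500
Φ⁻¹(H) = Φ⁻¹(0.7344) = 0.626
Φ⁻¹(FA) = Φ⁻¹(0.2500) = -0.674
d' = z(H) − z(FA) = 0.626 − (-0.674) = 1.300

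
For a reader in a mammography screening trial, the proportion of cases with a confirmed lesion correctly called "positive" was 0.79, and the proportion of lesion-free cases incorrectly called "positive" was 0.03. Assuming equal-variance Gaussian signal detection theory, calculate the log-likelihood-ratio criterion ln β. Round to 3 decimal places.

z(H) = 0.8064
z(FA) = -1.8808
ln β = −½·[z(H)² − z(FA)²] = −0.5 × (0.6503 − 3.5374) = 1.44355

ln β = 1.444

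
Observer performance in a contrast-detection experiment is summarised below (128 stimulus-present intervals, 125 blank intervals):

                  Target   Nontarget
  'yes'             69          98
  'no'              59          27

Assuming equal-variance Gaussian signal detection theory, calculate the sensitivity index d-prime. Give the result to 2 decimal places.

d-prime = -0.69

H = 69/128 = 0.5391
FA = 98/125 = 0.7840
z(H) = 0.098
z(FA) = 0.786
d' = z(H) − z(FA) = 0.098 − 0.786 = -0.688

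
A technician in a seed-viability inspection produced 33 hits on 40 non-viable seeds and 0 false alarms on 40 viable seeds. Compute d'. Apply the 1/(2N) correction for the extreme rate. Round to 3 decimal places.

The false-alarm rate is 0/40 = 0, so apply the 1/(2N) correction: FA → 1/(2·40) = 0.01250.
z(H) = z(0.82500) = 0.9346
z(FA) = z(0.01250) = -2.2414
d' = 0.9346 − (-2.2414) = 3.1760

d' = 3.176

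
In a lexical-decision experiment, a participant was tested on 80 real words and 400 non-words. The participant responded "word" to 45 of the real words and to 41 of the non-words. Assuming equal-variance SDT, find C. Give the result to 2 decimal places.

C = 0.56

H = 45/80 = 0.5625
FA = 41/400 = 0.1025
z(H) = z(0.5625) = 0.157
z(FA) = z(0.1025) = -1.267
c = −½·[z(H) + z(FA)] = −0.5 × (0.157 + (-1.267)) = 0.555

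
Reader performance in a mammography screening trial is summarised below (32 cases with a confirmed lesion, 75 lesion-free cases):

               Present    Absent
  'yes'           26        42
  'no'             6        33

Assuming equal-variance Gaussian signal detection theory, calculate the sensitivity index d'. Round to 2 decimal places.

d' = 0.74

H = 26/32 = 0.8125
FA = 42/75 = 0.5600
z(0.8125) = 0.887, z(0.5600) = 0.151
d' = z(H) − z(FA) = 0.887 − 0.151 = 0.736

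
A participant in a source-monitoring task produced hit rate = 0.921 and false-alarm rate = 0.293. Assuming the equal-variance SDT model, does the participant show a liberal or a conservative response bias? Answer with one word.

z(H) = 1.412, z(FA) = -0.545
c = −½·(z(H) + z(FA)) = -0.4335
c < 0 → liberal criterion (biased toward responding “yes”).

liberal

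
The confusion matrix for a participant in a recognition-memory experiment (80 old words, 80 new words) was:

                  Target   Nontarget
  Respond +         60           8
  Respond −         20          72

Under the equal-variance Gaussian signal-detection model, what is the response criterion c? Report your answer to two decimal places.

H = 60/80 = 0.7500
FA = 8/80 = 0.1000
z(H) = z(0.7500) = 0.6745
z(FA) = z(0.1000) = -1.2816
c = −½·[z(H) + z(FA)] = −0.5 × (0.6745 + (-1.2816)) = 0.30355
c > 0: the participant has a conservative response bias.

c = 0.30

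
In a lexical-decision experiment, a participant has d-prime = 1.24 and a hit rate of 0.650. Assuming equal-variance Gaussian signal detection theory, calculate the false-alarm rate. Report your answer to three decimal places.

false-alarm rate = 0.196

z(hit rate) = z(0.650) = 0.3853
z(FA) = z(H) − d' = 0.3853 − 1.24 = -0.8547
false-alarm rate = Φ(-0.8547) = 0.1964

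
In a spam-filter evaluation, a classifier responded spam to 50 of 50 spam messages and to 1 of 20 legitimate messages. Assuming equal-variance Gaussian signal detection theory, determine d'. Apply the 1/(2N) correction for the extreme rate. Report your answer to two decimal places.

The hit rate is 50/50 = 1, so apply the 1/(2N) correction: H → 1 − 1/(2·50) = 0.99000.
z(H) = z(0.99000) = 2.326
z(FA) = z(0.05000) = -1.645
d' = 2.326 − (-1.645) = 3.971

d' = 3.97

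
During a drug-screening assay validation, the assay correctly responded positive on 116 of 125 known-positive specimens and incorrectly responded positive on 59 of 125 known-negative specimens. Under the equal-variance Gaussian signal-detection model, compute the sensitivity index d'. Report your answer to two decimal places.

d' = 1.53

H = 116/125 = 0.9280
FA = 59/125 = 0.4720
Φ⁻¹(0.9280) = 1.4611, Φ⁻¹(0.4720) = -0.0702
d' = z(H) − z(FA) = 1.4611 − (-0.0702) = 1.5313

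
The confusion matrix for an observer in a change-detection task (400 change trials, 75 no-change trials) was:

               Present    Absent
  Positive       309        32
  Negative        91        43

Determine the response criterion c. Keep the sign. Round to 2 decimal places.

c = -0.28

H = 309/400 = 0.7725
FA = 32/75 = 0.4267
z(H) = 0.7471
z(FA) = -0.1848
c = −½·[z(H) + z(FA)] = −0.5 × (0.7471 + (-0.1848)) = -0.28115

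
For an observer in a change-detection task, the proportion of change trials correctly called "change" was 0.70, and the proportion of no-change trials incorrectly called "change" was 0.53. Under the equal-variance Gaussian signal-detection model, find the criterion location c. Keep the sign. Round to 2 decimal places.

z(H) = 0.5244
z(FA) = 0.0753
c = −½·[z(H) + z(FA)] = −0.5 × (0.5244 + 0.0753) = -0.29985
c < 0: the observer has a liberal response bias.

c = -0.30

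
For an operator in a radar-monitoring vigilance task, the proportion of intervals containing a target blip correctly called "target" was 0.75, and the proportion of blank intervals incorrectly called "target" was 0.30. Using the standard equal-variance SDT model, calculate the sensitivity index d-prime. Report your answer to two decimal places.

d-prime = 1.20

z(0.75) = 0.674, z(0.30) = -0.524
d' = z(H) − z(FA) = 0.674 − (-0.524) = 1.198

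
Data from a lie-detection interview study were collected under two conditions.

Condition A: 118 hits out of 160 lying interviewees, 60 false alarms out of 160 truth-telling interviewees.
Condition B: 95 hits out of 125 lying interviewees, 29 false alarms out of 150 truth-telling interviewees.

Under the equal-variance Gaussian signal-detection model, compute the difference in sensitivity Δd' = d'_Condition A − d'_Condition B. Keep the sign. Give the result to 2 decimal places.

Δd' = -0.62

Condition A: z(0.7375) = 0.636, z(0.3750) = -0.319, d' = 0.955
Condition B: z(0.7600) = 0.706, z(0.1933) = -0.866, d' = 1.572
Δd' = d'_Condition A − d'_Condition B = 0.955 − 1.572 = -0.617
Condition B has the higher sensitivity.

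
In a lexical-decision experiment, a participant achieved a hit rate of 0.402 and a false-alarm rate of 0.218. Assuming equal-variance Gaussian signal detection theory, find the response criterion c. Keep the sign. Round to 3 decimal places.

z(H) = z(0.402) = -0.2482
z(FA) = z(0.218) = -0.7790
c = −½·[z(H) + z(FA)] = −0.5 × (-0.2482 + (-0.7790)) = 0.5136

c = 0.514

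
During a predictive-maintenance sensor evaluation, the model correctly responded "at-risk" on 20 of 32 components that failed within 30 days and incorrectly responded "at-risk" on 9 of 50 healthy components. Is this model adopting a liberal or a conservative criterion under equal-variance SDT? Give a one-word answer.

z(H) = 0.319, z(FA) = -0.915
c = −½·(z(H) + z(FA)) = 0.298
c > 0 → conservative criterion (biased toward responding “no”).

conservative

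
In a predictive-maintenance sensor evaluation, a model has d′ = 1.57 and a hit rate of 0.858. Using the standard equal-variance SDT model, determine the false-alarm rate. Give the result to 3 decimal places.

z(hit rate) = z(0.858) = 1.0714
z(FA) = z(H) − d' = 1.0714 − 1.57 = -0.4986
false-alarm rate = Φ(-0.4986) = 0.3090

false-alarm rate = 0.309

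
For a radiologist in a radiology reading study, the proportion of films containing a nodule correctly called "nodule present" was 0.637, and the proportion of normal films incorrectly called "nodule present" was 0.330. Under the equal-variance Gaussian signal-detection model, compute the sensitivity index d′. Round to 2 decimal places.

z(0.637) = 0.350, z(0.330) = -0.440
d' = z(H) − z(FA) = 0.350 − (-0.440) = 0.790

d′ = 0.79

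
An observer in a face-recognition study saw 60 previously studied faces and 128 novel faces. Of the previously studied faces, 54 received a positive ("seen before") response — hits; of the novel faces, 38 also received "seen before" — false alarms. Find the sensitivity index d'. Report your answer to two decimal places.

d' = 1.81

H = 54/60 = 0.9000
FA = 38/128 = 0.2969
z(H) = 1.2816
z(FA) = -0.5333
d' = z(H) − z(FA) = 1.2816 − (-0.5333) = 1.8149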